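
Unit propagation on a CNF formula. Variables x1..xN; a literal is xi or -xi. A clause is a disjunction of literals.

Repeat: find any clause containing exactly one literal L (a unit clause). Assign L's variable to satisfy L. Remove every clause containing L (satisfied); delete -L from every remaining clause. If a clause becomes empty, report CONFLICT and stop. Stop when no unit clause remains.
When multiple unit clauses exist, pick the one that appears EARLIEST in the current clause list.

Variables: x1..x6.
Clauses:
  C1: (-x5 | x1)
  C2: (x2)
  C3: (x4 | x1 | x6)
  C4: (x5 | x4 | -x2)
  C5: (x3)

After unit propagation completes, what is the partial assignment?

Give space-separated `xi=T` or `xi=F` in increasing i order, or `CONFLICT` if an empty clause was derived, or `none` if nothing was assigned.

Answer: x2=T x3=T

Derivation:
unit clause [2] forces x2=T; simplify:
  drop -2 from [5, 4, -2] -> [5, 4]
  satisfied 1 clause(s); 4 remain; assigned so far: [2]
unit clause [3] forces x3=T; simplify:
  satisfied 1 clause(s); 3 remain; assigned so far: [2, 3]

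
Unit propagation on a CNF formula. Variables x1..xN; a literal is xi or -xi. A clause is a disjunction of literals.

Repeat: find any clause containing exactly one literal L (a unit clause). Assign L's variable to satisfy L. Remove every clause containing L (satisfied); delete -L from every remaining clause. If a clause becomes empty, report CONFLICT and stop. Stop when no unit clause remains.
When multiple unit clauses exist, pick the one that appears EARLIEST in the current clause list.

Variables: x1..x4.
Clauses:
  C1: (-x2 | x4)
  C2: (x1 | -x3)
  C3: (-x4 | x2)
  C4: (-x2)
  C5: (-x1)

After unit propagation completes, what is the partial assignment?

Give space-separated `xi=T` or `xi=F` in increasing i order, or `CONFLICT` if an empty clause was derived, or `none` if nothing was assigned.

unit clause [-2] forces x2=F; simplify:
  drop 2 from [-4, 2] -> [-4]
  satisfied 2 clause(s); 3 remain; assigned so far: [2]
unit clause [-4] forces x4=F; simplify:
  satisfied 1 clause(s); 2 remain; assigned so far: [2, 4]
unit clause [-1] forces x1=F; simplify:
  drop 1 from [1, -3] -> [-3]
  satisfied 1 clause(s); 1 remain; assigned so far: [1, 2, 4]
unit clause [-3] forces x3=F; simplify:
  satisfied 1 clause(s); 0 remain; assigned so far: [1, 2, 3, 4]

Answer: x1=F x2=F x3=F x4=F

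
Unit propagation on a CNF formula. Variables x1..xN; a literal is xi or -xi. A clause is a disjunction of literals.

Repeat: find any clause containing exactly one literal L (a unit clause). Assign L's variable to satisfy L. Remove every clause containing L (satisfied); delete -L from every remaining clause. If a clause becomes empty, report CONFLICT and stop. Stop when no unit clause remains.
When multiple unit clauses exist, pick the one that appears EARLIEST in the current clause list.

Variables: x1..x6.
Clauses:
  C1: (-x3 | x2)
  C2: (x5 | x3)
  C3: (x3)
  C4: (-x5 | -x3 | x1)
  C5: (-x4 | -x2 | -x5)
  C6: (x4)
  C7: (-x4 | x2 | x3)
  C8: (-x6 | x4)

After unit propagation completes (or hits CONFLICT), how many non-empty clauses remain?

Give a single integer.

Answer: 0

Derivation:
unit clause [3] forces x3=T; simplify:
  drop -3 from [-3, 2] -> [2]
  drop -3 from [-5, -3, 1] -> [-5, 1]
  satisfied 3 clause(s); 5 remain; assigned so far: [3]
unit clause [2] forces x2=T; simplify:
  drop -2 from [-4, -2, -5] -> [-4, -5]
  satisfied 1 clause(s); 4 remain; assigned so far: [2, 3]
unit clause [4] forces x4=T; simplify:
  drop -4 from [-4, -5] -> [-5]
  satisfied 2 clause(s); 2 remain; assigned so far: [2, 3, 4]
unit clause [-5] forces x5=F; simplify:
  satisfied 2 clause(s); 0 remain; assigned so far: [2, 3, 4, 5]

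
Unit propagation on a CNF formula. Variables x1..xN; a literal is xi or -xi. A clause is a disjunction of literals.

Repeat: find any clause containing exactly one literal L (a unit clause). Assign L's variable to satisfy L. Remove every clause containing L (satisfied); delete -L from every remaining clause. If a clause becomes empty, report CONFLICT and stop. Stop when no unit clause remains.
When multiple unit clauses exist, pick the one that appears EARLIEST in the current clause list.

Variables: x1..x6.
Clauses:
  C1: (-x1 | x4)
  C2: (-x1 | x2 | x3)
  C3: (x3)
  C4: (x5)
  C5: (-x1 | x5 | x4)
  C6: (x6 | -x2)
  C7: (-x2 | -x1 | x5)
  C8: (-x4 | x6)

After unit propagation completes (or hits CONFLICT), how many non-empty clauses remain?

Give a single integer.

Answer: 3

Derivation:
unit clause [3] forces x3=T; simplify:
  satisfied 2 clause(s); 6 remain; assigned so far: [3]
unit clause [5] forces x5=T; simplify:
  satisfied 3 clause(s); 3 remain; assigned so far: [3, 5]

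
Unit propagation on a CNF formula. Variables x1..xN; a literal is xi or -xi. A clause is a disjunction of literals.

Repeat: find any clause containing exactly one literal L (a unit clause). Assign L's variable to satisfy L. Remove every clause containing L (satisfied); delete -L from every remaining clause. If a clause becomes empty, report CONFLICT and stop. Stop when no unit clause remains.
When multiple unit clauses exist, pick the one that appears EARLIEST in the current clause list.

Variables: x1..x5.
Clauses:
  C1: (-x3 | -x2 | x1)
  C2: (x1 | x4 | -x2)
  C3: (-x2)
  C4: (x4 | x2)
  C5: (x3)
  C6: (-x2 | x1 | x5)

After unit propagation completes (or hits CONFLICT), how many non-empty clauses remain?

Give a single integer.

unit clause [-2] forces x2=F; simplify:
  drop 2 from [4, 2] -> [4]
  satisfied 4 clause(s); 2 remain; assigned so far: [2]
unit clause [4] forces x4=T; simplify:
  satisfied 1 clause(s); 1 remain; assigned so far: [2, 4]
unit clause [3] forces x3=T; simplify:
  satisfied 1 clause(s); 0 remain; assigned so far: [2, 3, 4]

Answer: 0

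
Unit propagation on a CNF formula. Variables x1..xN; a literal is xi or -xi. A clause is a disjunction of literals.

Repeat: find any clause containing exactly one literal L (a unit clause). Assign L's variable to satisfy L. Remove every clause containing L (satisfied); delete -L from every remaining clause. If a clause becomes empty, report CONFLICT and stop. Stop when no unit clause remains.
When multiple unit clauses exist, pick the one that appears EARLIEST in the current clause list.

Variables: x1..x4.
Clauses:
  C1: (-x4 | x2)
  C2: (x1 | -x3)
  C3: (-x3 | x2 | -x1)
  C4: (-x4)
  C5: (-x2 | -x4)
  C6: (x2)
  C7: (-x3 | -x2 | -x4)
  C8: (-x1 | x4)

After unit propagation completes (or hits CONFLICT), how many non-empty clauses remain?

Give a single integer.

unit clause [-4] forces x4=F; simplify:
  drop 4 from [-1, 4] -> [-1]
  satisfied 4 clause(s); 4 remain; assigned so far: [4]
unit clause [2] forces x2=T; simplify:
  satisfied 2 clause(s); 2 remain; assigned so far: [2, 4]
unit clause [-1] forces x1=F; simplify:
  drop 1 from [1, -3] -> [-3]
  satisfied 1 clause(s); 1 remain; assigned so far: [1, 2, 4]
unit clause [-3] forces x3=F; simplify:
  satisfied 1 clause(s); 0 remain; assigned so far: [1, 2, 3, 4]

Answer: 0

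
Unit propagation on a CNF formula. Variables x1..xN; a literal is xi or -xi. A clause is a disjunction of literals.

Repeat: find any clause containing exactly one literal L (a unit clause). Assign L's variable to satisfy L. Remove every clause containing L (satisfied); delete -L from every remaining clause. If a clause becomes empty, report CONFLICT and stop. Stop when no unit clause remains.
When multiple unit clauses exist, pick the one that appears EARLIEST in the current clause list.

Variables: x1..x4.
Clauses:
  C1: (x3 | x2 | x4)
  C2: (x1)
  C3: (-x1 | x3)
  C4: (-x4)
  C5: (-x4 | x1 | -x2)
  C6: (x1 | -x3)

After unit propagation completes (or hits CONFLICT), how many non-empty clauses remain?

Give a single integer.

Answer: 0

Derivation:
unit clause [1] forces x1=T; simplify:
  drop -1 from [-1, 3] -> [3]
  satisfied 3 clause(s); 3 remain; assigned so far: [1]
unit clause [3] forces x3=T; simplify:
  satisfied 2 clause(s); 1 remain; assigned so far: [1, 3]
unit clause [-4] forces x4=F; simplify:
  satisfied 1 clause(s); 0 remain; assigned so far: [1, 3, 4]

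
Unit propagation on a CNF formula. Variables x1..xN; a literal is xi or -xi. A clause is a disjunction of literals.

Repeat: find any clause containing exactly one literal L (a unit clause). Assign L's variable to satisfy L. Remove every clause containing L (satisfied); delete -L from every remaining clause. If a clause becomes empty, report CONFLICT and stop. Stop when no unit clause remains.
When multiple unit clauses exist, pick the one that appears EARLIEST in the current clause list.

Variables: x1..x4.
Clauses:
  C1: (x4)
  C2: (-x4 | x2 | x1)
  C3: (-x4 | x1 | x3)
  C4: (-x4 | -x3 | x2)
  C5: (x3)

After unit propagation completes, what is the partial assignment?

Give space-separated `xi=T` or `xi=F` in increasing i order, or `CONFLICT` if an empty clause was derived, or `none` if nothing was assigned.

unit clause [4] forces x4=T; simplify:
  drop -4 from [-4, 2, 1] -> [2, 1]
  drop -4 from [-4, 1, 3] -> [1, 3]
  drop -4 from [-4, -3, 2] -> [-3, 2]
  satisfied 1 clause(s); 4 remain; assigned so far: [4]
unit clause [3] forces x3=T; simplify:
  drop -3 from [-3, 2] -> [2]
  satisfied 2 clause(s); 2 remain; assigned so far: [3, 4]
unit clause [2] forces x2=T; simplify:
  satisfied 2 clause(s); 0 remain; assigned so far: [2, 3, 4]

Answer: x2=T x3=T x4=T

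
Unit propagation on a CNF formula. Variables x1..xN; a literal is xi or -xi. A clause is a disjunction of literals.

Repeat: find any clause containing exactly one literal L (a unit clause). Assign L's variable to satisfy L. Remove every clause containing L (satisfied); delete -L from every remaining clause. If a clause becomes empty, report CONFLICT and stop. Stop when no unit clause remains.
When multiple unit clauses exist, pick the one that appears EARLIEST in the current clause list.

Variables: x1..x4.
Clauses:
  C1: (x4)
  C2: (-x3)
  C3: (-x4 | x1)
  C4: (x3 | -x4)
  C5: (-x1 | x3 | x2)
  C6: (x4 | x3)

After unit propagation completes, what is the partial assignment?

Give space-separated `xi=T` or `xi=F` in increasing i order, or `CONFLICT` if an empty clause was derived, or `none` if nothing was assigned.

Answer: CONFLICT

Derivation:
unit clause [4] forces x4=T; simplify:
  drop -4 from [-4, 1] -> [1]
  drop -4 from [3, -4] -> [3]
  satisfied 2 clause(s); 4 remain; assigned so far: [4]
unit clause [-3] forces x3=F; simplify:
  drop 3 from [3] -> [] (empty!)
  drop 3 from [-1, 3, 2] -> [-1, 2]
  satisfied 1 clause(s); 3 remain; assigned so far: [3, 4]
CONFLICT (empty clause)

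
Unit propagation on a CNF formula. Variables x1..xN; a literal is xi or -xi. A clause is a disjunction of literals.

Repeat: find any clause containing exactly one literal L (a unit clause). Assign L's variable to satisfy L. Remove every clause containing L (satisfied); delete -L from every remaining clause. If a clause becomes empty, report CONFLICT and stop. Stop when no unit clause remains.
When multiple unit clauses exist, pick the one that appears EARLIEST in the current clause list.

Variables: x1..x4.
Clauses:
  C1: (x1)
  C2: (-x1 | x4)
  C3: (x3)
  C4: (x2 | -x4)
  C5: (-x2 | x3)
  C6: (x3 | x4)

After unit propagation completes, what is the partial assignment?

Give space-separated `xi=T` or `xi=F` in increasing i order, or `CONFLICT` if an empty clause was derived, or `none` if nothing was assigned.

Answer: x1=T x2=T x3=T x4=T

Derivation:
unit clause [1] forces x1=T; simplify:
  drop -1 from [-1, 4] -> [4]
  satisfied 1 clause(s); 5 remain; assigned so far: [1]
unit clause [4] forces x4=T; simplify:
  drop -4 from [2, -4] -> [2]
  satisfied 2 clause(s); 3 remain; assigned so far: [1, 4]
unit clause [3] forces x3=T; simplify:
  satisfied 2 clause(s); 1 remain; assigned so far: [1, 3, 4]
unit clause [2] forces x2=T; simplify:
  satisfied 1 clause(s); 0 remain; assigned so far: [1, 2, 3, 4]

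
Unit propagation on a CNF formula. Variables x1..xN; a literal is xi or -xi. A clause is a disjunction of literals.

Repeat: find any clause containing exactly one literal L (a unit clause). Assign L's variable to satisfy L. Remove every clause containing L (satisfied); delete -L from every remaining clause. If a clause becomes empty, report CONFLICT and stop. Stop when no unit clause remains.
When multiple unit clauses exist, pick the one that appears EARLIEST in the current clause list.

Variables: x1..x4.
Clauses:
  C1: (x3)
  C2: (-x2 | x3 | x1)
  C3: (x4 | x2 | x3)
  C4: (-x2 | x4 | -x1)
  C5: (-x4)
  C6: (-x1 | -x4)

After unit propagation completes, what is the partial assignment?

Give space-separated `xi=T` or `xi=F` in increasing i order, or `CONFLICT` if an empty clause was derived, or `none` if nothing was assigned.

unit clause [3] forces x3=T; simplify:
  satisfied 3 clause(s); 3 remain; assigned so far: [3]
unit clause [-4] forces x4=F; simplify:
  drop 4 from [-2, 4, -1] -> [-2, -1]
  satisfied 2 clause(s); 1 remain; assigned so far: [3, 4]

Answer: x3=T x4=F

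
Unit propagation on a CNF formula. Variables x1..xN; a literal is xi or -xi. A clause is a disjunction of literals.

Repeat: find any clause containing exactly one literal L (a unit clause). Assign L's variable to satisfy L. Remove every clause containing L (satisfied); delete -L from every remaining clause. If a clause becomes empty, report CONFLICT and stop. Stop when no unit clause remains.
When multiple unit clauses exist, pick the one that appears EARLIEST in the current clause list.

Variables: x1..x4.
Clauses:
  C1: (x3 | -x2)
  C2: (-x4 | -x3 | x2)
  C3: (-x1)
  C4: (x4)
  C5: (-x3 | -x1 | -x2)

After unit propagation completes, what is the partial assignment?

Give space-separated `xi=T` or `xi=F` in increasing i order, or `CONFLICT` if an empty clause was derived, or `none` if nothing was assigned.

Answer: x1=F x4=T

Derivation:
unit clause [-1] forces x1=F; simplify:
  satisfied 2 clause(s); 3 remain; assigned so far: [1]
unit clause [4] forces x4=T; simplify:
  drop -4 from [-4, -3, 2] -> [-3, 2]
  satisfied 1 clause(s); 2 remain; assigned so far: [1, 4]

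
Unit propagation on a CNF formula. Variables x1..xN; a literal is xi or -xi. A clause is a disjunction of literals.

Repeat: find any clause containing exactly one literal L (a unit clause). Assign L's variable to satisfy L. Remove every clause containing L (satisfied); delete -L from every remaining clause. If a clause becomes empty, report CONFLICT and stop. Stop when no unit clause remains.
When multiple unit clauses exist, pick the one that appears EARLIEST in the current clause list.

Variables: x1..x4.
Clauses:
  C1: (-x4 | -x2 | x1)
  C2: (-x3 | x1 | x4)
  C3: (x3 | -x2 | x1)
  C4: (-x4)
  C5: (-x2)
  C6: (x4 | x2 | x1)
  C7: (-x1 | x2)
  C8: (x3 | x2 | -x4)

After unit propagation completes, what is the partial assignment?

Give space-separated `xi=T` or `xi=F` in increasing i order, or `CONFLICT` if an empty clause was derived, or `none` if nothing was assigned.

unit clause [-4] forces x4=F; simplify:
  drop 4 from [-3, 1, 4] -> [-3, 1]
  drop 4 from [4, 2, 1] -> [2, 1]
  satisfied 3 clause(s); 5 remain; assigned so far: [4]
unit clause [-2] forces x2=F; simplify:
  drop 2 from [2, 1] -> [1]
  drop 2 from [-1, 2] -> [-1]
  satisfied 2 clause(s); 3 remain; assigned so far: [2, 4]
unit clause [1] forces x1=T; simplify:
  drop -1 from [-1] -> [] (empty!)
  satisfied 2 clause(s); 1 remain; assigned so far: [1, 2, 4]
CONFLICT (empty clause)

Answer: CONFLICT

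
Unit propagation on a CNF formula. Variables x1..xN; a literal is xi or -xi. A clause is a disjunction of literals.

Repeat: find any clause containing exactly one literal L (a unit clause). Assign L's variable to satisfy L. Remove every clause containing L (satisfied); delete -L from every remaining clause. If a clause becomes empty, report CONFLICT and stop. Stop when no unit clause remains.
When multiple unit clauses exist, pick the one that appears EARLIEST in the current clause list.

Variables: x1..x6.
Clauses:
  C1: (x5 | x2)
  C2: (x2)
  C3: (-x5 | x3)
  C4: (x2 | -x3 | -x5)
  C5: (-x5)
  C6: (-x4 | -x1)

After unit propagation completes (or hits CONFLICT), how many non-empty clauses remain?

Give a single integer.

Answer: 1

Derivation:
unit clause [2] forces x2=T; simplify:
  satisfied 3 clause(s); 3 remain; assigned so far: [2]
unit clause [-5] forces x5=F; simplify:
  satisfied 2 clause(s); 1 remain; assigned so far: [2, 5]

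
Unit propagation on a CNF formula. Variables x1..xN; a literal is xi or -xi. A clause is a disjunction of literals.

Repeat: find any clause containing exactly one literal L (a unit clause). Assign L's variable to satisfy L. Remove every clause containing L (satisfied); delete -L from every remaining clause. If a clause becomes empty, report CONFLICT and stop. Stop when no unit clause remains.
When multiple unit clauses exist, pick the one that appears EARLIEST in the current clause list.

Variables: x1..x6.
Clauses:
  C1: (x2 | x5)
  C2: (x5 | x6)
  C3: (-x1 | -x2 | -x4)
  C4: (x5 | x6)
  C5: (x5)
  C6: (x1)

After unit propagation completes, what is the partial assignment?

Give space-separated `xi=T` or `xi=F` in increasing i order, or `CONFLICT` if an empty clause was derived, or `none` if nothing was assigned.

unit clause [5] forces x5=T; simplify:
  satisfied 4 clause(s); 2 remain; assigned so far: [5]
unit clause [1] forces x1=T; simplify:
  drop -1 from [-1, -2, -4] -> [-2, -4]
  satisfied 1 clause(s); 1 remain; assigned so far: [1, 5]

Answer: x1=T x5=T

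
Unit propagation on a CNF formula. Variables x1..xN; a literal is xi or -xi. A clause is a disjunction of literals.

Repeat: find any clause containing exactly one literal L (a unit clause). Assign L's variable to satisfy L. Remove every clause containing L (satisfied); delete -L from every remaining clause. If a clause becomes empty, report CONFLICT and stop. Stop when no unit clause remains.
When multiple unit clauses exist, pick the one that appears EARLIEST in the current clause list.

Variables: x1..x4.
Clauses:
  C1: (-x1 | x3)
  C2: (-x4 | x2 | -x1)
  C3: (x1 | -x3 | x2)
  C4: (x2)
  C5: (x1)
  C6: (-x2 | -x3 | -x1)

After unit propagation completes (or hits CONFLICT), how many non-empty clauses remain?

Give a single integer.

unit clause [2] forces x2=T; simplify:
  drop -2 from [-2, -3, -1] -> [-3, -1]
  satisfied 3 clause(s); 3 remain; assigned so far: [2]
unit clause [1] forces x1=T; simplify:
  drop -1 from [-1, 3] -> [3]
  drop -1 from [-3, -1] -> [-3]
  satisfied 1 clause(s); 2 remain; assigned so far: [1, 2]
unit clause [3] forces x3=T; simplify:
  drop -3 from [-3] -> [] (empty!)
  satisfied 1 clause(s); 1 remain; assigned so far: [1, 2, 3]
CONFLICT (empty clause)

Answer: 0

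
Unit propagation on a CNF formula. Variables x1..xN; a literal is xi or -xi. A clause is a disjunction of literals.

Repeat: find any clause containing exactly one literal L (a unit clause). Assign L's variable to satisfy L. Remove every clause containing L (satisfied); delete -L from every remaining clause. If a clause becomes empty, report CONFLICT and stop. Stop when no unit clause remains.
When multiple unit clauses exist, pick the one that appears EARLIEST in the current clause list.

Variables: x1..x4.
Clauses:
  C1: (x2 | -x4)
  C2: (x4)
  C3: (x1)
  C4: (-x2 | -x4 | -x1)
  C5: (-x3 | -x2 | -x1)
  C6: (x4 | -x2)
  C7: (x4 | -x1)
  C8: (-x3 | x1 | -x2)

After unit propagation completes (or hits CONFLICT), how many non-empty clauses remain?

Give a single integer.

Answer: 1

Derivation:
unit clause [4] forces x4=T; simplify:
  drop -4 from [2, -4] -> [2]
  drop -4 from [-2, -4, -1] -> [-2, -1]
  satisfied 3 clause(s); 5 remain; assigned so far: [4]
unit clause [2] forces x2=T; simplify:
  drop -2 from [-2, -1] -> [-1]
  drop -2 from [-3, -2, -1] -> [-3, -1]
  drop -2 from [-3, 1, -2] -> [-3, 1]
  satisfied 1 clause(s); 4 remain; assigned so far: [2, 4]
unit clause [1] forces x1=T; simplify:
  drop -1 from [-1] -> [] (empty!)
  drop -1 from [-3, -1] -> [-3]
  satisfied 2 clause(s); 2 remain; assigned so far: [1, 2, 4]
CONFLICT (empty clause)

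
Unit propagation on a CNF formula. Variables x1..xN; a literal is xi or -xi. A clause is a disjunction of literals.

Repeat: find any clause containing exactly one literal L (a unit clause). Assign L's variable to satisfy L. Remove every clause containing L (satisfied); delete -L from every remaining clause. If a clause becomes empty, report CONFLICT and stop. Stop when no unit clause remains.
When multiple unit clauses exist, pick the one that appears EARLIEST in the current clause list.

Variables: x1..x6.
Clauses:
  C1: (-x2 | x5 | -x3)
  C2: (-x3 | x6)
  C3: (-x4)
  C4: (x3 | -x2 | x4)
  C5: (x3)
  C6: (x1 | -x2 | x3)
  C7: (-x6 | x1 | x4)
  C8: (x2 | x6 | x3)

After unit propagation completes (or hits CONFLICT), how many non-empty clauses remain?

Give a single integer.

Answer: 1

Derivation:
unit clause [-4] forces x4=F; simplify:
  drop 4 from [3, -2, 4] -> [3, -2]
  drop 4 from [-6, 1, 4] -> [-6, 1]
  satisfied 1 clause(s); 7 remain; assigned so far: [4]
unit clause [3] forces x3=T; simplify:
  drop -3 from [-2, 5, -3] -> [-2, 5]
  drop -3 from [-3, 6] -> [6]
  satisfied 4 clause(s); 3 remain; assigned so far: [3, 4]
unit clause [6] forces x6=T; simplify:
  drop -6 from [-6, 1] -> [1]
  satisfied 1 clause(s); 2 remain; assigned so far: [3, 4, 6]
unit clause [1] forces x1=T; simplify:
  satisfied 1 clause(s); 1 remain; assigned so far: [1, 3, 4, 6]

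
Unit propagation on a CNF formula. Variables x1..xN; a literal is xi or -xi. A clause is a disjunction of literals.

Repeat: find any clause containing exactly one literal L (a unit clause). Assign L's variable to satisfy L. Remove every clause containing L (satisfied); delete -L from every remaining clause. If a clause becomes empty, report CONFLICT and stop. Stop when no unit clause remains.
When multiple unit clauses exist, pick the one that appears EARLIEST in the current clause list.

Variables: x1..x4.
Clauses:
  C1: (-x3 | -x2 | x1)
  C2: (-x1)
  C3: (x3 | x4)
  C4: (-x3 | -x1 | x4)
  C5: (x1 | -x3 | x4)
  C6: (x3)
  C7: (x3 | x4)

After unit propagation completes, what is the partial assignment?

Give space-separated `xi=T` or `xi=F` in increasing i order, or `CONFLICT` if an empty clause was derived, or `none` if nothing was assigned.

Answer: x1=F x2=F x3=T x4=T

Derivation:
unit clause [-1] forces x1=F; simplify:
  drop 1 from [-3, -2, 1] -> [-3, -2]
  drop 1 from [1, -3, 4] -> [-3, 4]
  satisfied 2 clause(s); 5 remain; assigned so far: [1]
unit clause [3] forces x3=T; simplify:
  drop -3 from [-3, -2] -> [-2]
  drop -3 from [-3, 4] -> [4]
  satisfied 3 clause(s); 2 remain; assigned so far: [1, 3]
unit clause [-2] forces x2=F; simplify:
  satisfied 1 clause(s); 1 remain; assigned so far: [1, 2, 3]
unit clause [4] forces x4=T; simplify:
  satisfied 1 clause(s); 0 remain; assigned so far: [1, 2, 3, 4]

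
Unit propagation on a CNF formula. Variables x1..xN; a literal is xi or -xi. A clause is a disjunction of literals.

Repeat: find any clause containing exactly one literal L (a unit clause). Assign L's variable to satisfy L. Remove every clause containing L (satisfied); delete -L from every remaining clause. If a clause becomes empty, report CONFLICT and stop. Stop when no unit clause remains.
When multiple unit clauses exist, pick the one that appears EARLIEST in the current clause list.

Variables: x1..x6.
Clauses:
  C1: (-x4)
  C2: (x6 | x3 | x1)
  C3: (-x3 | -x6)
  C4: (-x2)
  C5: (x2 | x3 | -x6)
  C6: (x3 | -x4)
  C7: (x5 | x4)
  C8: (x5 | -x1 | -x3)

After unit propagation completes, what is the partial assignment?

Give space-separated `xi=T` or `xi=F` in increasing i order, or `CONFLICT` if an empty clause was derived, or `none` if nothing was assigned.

unit clause [-4] forces x4=F; simplify:
  drop 4 from [5, 4] -> [5]
  satisfied 2 clause(s); 6 remain; assigned so far: [4]
unit clause [-2] forces x2=F; simplify:
  drop 2 from [2, 3, -6] -> [3, -6]
  satisfied 1 clause(s); 5 remain; assigned so far: [2, 4]
unit clause [5] forces x5=T; simplify:
  satisfied 2 clause(s); 3 remain; assigned so far: [2, 4, 5]

Answer: x2=F x4=F x5=T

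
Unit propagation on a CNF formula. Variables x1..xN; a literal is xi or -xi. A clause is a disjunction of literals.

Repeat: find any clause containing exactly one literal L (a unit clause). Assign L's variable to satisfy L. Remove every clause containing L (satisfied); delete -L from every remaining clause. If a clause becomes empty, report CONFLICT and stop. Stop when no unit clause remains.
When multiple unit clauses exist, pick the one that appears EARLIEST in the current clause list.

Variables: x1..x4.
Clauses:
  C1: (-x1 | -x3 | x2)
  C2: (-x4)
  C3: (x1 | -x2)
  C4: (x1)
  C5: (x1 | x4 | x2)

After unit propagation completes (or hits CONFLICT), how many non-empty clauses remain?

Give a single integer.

unit clause [-4] forces x4=F; simplify:
  drop 4 from [1, 4, 2] -> [1, 2]
  satisfied 1 clause(s); 4 remain; assigned so far: [4]
unit clause [1] forces x1=T; simplify:
  drop -1 from [-1, -3, 2] -> [-3, 2]
  satisfied 3 clause(s); 1 remain; assigned so far: [1, 4]

Answer: 1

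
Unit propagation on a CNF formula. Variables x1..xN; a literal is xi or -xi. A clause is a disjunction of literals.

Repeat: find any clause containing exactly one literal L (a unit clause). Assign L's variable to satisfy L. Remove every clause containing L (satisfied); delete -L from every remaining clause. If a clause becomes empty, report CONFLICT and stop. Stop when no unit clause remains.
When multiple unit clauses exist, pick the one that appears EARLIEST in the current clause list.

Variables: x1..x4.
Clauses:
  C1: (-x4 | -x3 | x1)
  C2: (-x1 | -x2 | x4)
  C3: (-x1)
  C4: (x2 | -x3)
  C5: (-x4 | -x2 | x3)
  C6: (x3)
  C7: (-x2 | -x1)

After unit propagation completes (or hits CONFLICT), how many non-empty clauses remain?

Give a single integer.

Answer: 0

Derivation:
unit clause [-1] forces x1=F; simplify:
  drop 1 from [-4, -3, 1] -> [-4, -3]
  satisfied 3 clause(s); 4 remain; assigned so far: [1]
unit clause [3] forces x3=T; simplify:
  drop -3 from [-4, -3] -> [-4]
  drop -3 from [2, -3] -> [2]
  satisfied 2 clause(s); 2 remain; assigned so far: [1, 3]
unit clause [-4] forces x4=F; simplify:
  satisfied 1 clause(s); 1 remain; assigned so far: [1, 3, 4]
unit clause [2] forces x2=T; simplify:
  satisfied 1 clause(s); 0 remain; assigned so far: [1, 2, 3, 4]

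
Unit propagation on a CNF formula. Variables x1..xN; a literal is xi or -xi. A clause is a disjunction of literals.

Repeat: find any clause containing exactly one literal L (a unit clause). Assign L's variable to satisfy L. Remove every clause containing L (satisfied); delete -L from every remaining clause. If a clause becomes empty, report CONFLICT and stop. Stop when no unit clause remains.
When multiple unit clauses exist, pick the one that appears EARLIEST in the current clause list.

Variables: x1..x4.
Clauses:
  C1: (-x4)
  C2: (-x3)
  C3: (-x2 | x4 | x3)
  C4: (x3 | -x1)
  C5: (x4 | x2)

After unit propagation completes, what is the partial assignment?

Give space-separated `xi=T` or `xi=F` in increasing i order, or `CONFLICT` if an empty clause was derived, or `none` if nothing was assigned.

Answer: CONFLICT

Derivation:
unit clause [-4] forces x4=F; simplify:
  drop 4 from [-2, 4, 3] -> [-2, 3]
  drop 4 from [4, 2] -> [2]
  satisfied 1 clause(s); 4 remain; assigned so far: [4]
unit clause [-3] forces x3=F; simplify:
  drop 3 from [-2, 3] -> [-2]
  drop 3 from [3, -1] -> [-1]
  satisfied 1 clause(s); 3 remain; assigned so far: [3, 4]
unit clause [-2] forces x2=F; simplify:
  drop 2 from [2] -> [] (empty!)
  satisfied 1 clause(s); 2 remain; assigned so far: [2, 3, 4]
CONFLICT (empty clause)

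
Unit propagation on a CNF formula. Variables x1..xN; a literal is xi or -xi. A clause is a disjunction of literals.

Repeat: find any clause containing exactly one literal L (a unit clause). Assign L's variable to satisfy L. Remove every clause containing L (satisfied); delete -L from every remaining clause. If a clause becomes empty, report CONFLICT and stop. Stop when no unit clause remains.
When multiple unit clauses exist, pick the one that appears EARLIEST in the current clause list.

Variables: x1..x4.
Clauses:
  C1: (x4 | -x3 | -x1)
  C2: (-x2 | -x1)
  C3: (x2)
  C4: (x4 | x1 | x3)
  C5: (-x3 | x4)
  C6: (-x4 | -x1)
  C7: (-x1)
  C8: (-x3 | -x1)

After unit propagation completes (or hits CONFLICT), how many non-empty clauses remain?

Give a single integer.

unit clause [2] forces x2=T; simplify:
  drop -2 from [-2, -1] -> [-1]
  satisfied 1 clause(s); 7 remain; assigned so far: [2]
unit clause [-1] forces x1=F; simplify:
  drop 1 from [4, 1, 3] -> [4, 3]
  satisfied 5 clause(s); 2 remain; assigned so far: [1, 2]

Answer: 2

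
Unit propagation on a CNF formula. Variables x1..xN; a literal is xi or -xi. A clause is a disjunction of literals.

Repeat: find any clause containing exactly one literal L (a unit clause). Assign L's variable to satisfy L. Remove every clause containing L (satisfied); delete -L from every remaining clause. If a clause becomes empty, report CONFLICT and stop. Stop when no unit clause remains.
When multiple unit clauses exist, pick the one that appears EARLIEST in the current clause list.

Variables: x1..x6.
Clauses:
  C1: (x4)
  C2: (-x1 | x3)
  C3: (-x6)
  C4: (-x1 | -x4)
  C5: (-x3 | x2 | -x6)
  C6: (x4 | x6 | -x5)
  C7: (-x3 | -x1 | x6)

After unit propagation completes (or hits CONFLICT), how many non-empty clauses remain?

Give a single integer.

unit clause [4] forces x4=T; simplify:
  drop -4 from [-1, -4] -> [-1]
  satisfied 2 clause(s); 5 remain; assigned so far: [4]
unit clause [-6] forces x6=F; simplify:
  drop 6 from [-3, -1, 6] -> [-3, -1]
  satisfied 2 clause(s); 3 remain; assigned so far: [4, 6]
unit clause [-1] forces x1=F; simplify:
  satisfied 3 clause(s); 0 remain; assigned so far: [1, 4, 6]

Answer: 0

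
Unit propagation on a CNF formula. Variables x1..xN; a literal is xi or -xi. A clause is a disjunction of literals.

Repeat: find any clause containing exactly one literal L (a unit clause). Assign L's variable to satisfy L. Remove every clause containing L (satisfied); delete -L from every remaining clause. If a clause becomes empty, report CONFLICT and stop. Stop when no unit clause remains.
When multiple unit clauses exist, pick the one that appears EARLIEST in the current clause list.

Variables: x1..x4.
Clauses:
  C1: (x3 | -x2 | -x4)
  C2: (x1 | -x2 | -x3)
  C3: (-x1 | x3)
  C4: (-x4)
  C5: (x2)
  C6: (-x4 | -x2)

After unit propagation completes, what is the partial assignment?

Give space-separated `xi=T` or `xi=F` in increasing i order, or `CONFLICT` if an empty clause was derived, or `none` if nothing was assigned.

unit clause [-4] forces x4=F; simplify:
  satisfied 3 clause(s); 3 remain; assigned so far: [4]
unit clause [2] forces x2=T; simplify:
  drop -2 from [1, -2, -3] -> [1, -3]
  satisfied 1 clause(s); 2 remain; assigned so far: [2, 4]

Answer: x2=T x4=F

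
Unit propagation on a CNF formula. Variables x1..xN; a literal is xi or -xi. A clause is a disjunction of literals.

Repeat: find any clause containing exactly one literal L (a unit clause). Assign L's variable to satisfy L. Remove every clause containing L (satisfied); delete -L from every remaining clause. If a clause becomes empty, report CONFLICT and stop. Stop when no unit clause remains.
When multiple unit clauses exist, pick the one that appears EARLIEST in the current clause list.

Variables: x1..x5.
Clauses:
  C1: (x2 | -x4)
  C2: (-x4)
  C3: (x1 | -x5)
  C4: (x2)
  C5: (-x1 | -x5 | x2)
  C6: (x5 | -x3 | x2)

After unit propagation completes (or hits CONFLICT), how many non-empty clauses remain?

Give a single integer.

Answer: 1

Derivation:
unit clause [-4] forces x4=F; simplify:
  satisfied 2 clause(s); 4 remain; assigned so far: [4]
unit clause [2] forces x2=T; simplify:
  satisfied 3 clause(s); 1 remain; assigned so far: [2, 4]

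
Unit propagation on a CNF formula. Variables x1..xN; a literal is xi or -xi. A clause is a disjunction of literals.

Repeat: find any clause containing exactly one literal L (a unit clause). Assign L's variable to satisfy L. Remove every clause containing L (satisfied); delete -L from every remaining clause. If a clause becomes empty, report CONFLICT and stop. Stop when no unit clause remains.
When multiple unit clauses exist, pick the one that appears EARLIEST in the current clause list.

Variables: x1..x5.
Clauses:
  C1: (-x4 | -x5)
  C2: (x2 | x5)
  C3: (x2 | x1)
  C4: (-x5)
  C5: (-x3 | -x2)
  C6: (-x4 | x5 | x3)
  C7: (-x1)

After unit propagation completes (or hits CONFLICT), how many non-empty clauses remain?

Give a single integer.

Answer: 0

Derivation:
unit clause [-5] forces x5=F; simplify:
  drop 5 from [2, 5] -> [2]
  drop 5 from [-4, 5, 3] -> [-4, 3]
  satisfied 2 clause(s); 5 remain; assigned so far: [5]
unit clause [2] forces x2=T; simplify:
  drop -2 from [-3, -2] -> [-3]
  satisfied 2 clause(s); 3 remain; assigned so far: [2, 5]
unit clause [-3] forces x3=F; simplify:
  drop 3 from [-4, 3] -> [-4]
  satisfied 1 clause(s); 2 remain; assigned so far: [2, 3, 5]
unit clause [-4] forces x4=F; simplify:
  satisfied 1 clause(s); 1 remain; assigned so far: [2, 3, 4, 5]
unit clause [-1] forces x1=F; simplify:
  satisfied 1 clause(s); 0 remain; assigned so far: [1, 2, 3, 4, 5]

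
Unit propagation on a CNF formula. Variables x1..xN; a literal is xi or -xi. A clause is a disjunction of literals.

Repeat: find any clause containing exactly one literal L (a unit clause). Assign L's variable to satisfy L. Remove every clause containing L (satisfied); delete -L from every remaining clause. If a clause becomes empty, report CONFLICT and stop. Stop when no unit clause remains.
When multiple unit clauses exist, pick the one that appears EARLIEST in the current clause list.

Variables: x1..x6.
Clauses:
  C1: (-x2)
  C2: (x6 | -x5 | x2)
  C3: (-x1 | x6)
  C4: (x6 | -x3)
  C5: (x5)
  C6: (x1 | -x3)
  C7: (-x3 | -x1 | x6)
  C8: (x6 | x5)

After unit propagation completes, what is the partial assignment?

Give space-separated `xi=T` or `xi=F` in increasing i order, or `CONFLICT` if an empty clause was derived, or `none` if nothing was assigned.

unit clause [-2] forces x2=F; simplify:
  drop 2 from [6, -5, 2] -> [6, -5]
  satisfied 1 clause(s); 7 remain; assigned so far: [2]
unit clause [5] forces x5=T; simplify:
  drop -5 from [6, -5] -> [6]
  satisfied 2 clause(s); 5 remain; assigned so far: [2, 5]
unit clause [6] forces x6=T; simplify:
  satisfied 4 clause(s); 1 remain; assigned so far: [2, 5, 6]

Answer: x2=F x5=T x6=T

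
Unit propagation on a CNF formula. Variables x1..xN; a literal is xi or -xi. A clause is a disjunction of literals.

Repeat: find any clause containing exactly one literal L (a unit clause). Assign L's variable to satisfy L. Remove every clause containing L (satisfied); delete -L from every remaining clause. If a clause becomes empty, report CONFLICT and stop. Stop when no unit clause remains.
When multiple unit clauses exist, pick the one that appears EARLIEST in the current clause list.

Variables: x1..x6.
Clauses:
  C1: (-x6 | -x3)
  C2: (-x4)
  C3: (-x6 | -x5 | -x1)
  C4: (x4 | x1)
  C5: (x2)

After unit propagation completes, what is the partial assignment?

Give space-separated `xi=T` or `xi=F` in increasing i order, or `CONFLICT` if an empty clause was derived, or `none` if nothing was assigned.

Answer: x1=T x2=T x4=F

Derivation:
unit clause [-4] forces x4=F; simplify:
  drop 4 from [4, 1] -> [1]
  satisfied 1 clause(s); 4 remain; assigned so far: [4]
unit clause [1] forces x1=T; simplify:
  drop -1 from [-6, -5, -1] -> [-6, -5]
  satisfied 1 clause(s); 3 remain; assigned so far: [1, 4]
unit clause [2] forces x2=T; simplify:
  satisfied 1 clause(s); 2 remain; assigned so far: [1, 2, 4]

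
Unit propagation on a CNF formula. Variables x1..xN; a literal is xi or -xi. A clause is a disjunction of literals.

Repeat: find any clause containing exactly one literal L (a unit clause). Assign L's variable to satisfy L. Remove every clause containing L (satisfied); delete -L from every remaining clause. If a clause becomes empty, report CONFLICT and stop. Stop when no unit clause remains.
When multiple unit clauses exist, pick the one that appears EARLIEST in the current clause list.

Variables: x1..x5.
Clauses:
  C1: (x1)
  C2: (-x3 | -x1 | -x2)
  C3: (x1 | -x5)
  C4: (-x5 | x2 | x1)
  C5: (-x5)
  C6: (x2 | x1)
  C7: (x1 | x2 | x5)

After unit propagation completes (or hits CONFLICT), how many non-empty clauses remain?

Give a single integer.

unit clause [1] forces x1=T; simplify:
  drop -1 from [-3, -1, -2] -> [-3, -2]
  satisfied 5 clause(s); 2 remain; assigned so far: [1]
unit clause [-5] forces x5=F; simplify:
  satisfied 1 clause(s); 1 remain; assigned so far: [1, 5]

Answer: 1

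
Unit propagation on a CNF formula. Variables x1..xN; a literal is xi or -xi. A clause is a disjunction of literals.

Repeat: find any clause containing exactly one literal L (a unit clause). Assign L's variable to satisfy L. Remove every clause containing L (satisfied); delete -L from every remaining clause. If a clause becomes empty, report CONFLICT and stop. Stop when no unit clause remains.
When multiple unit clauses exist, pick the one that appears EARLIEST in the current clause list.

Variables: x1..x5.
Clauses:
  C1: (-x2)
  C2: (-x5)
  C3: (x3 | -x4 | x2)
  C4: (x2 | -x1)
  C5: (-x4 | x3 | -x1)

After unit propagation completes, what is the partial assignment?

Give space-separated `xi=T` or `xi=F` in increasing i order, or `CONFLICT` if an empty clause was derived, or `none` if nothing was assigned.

Answer: x1=F x2=F x5=F

Derivation:
unit clause [-2] forces x2=F; simplify:
  drop 2 from [3, -4, 2] -> [3, -4]
  drop 2 from [2, -1] -> [-1]
  satisfied 1 clause(s); 4 remain; assigned so far: [2]
unit clause [-5] forces x5=F; simplify:
  satisfied 1 clause(s); 3 remain; assigned so far: [2, 5]
unit clause [-1] forces x1=F; simplify:
  satisfied 2 clause(s); 1 remain; assigned so far: [1, 2, 5]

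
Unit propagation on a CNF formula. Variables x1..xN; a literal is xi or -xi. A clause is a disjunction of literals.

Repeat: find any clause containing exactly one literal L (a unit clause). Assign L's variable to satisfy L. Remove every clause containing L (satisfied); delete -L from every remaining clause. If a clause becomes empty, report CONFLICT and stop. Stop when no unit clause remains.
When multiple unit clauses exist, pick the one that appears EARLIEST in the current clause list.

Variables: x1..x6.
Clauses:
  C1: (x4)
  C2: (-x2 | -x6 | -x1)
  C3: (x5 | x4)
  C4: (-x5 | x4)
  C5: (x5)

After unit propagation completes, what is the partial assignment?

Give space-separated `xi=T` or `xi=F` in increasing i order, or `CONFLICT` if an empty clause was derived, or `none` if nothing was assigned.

unit clause [4] forces x4=T; simplify:
  satisfied 3 clause(s); 2 remain; assigned so far: [4]
unit clause [5] forces x5=T; simplify:
  satisfied 1 clause(s); 1 remain; assigned so far: [4, 5]

Answer: x4=T x5=T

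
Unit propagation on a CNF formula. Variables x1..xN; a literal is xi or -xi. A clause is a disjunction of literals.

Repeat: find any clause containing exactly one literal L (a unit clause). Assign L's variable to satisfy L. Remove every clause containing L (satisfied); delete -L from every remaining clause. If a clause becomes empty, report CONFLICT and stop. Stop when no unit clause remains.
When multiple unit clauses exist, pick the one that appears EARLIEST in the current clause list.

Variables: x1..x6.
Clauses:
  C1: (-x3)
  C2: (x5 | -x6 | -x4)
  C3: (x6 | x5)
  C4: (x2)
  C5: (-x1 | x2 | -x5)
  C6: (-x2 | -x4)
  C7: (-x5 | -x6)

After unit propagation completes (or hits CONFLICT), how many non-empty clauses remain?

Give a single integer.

unit clause [-3] forces x3=F; simplify:
  satisfied 1 clause(s); 6 remain; assigned so far: [3]
unit clause [2] forces x2=T; simplify:
  drop -2 from [-2, -4] -> [-4]
  satisfied 2 clause(s); 4 remain; assigned so far: [2, 3]
unit clause [-4] forces x4=F; simplify:
  satisfied 2 clause(s); 2 remain; assigned so far: [2, 3, 4]

Answer: 2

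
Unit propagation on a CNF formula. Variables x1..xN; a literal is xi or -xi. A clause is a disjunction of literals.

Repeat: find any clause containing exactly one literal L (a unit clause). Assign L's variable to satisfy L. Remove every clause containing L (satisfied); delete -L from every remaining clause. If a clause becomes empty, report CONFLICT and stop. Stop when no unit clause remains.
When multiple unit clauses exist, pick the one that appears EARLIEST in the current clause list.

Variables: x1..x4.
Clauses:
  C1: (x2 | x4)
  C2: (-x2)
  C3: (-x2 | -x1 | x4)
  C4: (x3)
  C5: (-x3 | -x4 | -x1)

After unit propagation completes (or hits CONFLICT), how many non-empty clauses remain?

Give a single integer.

unit clause [-2] forces x2=F; simplify:
  drop 2 from [2, 4] -> [4]
  satisfied 2 clause(s); 3 remain; assigned so far: [2]
unit clause [4] forces x4=T; simplify:
  drop -4 from [-3, -4, -1] -> [-3, -1]
  satisfied 1 clause(s); 2 remain; assigned so far: [2, 4]
unit clause [3] forces x3=T; simplify:
  drop -3 from [-3, -1] -> [-1]
  satisfied 1 clause(s); 1 remain; assigned so far: [2, 3, 4]
unit clause [-1] forces x1=F; simplify:
  satisfied 1 clause(s); 0 remain; assigned so far: [1, 2, 3, 4]

Answer: 0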